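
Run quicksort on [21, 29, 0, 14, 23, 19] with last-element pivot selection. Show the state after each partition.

Partition 1: pivot=19 at index 2 -> [0, 14, 19, 29, 23, 21]
Partition 2: pivot=14 at index 1 -> [0, 14, 19, 29, 23, 21]
Partition 3: pivot=21 at index 3 -> [0, 14, 19, 21, 23, 29]
Partition 4: pivot=29 at index 5 -> [0, 14, 19, 21, 23, 29]


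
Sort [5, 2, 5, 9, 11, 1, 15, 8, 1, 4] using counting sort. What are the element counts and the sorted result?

Count array: [0, 2, 1, 0, 1, 2, 0, 0, 1, 1, 0, 1, 0, 0, 0, 1]
(count[i] = number of elements equal to i)
Cumulative count: [0, 2, 3, 3, 4, 6, 6, 6, 7, 8, 8, 9, 9, 9, 9, 10]
Sorted: [1, 1, 2, 4, 5, 5, 8, 9, 11, 15]


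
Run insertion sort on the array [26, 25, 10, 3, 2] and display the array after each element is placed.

First element 26 is already 'sorted'
Insert 25: shifted 1 elements -> [25, 26, 10, 3, 2]
Insert 10: shifted 2 elements -> [10, 25, 26, 3, 2]
Insert 3: shifted 3 elements -> [3, 10, 25, 26, 2]
Insert 2: shifted 4 elements -> [2, 3, 10, 25, 26]


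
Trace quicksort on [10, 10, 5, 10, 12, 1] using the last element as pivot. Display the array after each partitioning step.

Partition 1: pivot=1 at index 0 -> [1, 10, 5, 10, 12, 10]
Partition 2: pivot=10 at index 4 -> [1, 10, 5, 10, 10, 12]
Partition 3: pivot=10 at index 3 -> [1, 10, 5, 10, 10, 12]
Partition 4: pivot=5 at index 1 -> [1, 5, 10, 10, 10, 12]


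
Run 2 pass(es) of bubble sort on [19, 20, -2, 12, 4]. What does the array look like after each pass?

After pass 1: [19, -2, 12, 4, 20] (3 swaps)
After pass 2: [-2, 12, 4, 19, 20] (3 swaps)
Total swaps: 6


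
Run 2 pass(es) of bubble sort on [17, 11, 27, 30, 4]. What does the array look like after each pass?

After pass 1: [11, 17, 27, 4, 30] (2 swaps)
After pass 2: [11, 17, 4, 27, 30] (1 swaps)
Total swaps: 3


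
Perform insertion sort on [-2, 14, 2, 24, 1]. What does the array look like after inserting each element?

First element -2 is already 'sorted'
Insert 14: shifted 0 elements -> [-2, 14, 2, 24, 1]
Insert 2: shifted 1 elements -> [-2, 2, 14, 24, 1]
Insert 24: shifted 0 elements -> [-2, 2, 14, 24, 1]
Insert 1: shifted 3 elements -> [-2, 1, 2, 14, 24]


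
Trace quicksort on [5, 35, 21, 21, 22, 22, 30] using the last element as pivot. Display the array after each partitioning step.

Partition 1: pivot=30 at index 5 -> [5, 21, 21, 22, 22, 30, 35]
Partition 2: pivot=22 at index 4 -> [5, 21, 21, 22, 22, 30, 35]
Partition 3: pivot=22 at index 3 -> [5, 21, 21, 22, 22, 30, 35]
Partition 4: pivot=21 at index 2 -> [5, 21, 21, 22, 22, 30, 35]
Partition 5: pivot=21 at index 1 -> [5, 21, 21, 22, 22, 30, 35]


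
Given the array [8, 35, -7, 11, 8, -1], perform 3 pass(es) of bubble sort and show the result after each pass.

After pass 1: [8, -7, 11, 8, -1, 35] (4 swaps)
After pass 2: [-7, 8, 8, -1, 11, 35] (3 swaps)
After pass 3: [-7, 8, -1, 8, 11, 35] (1 swaps)
Total swaps: 8


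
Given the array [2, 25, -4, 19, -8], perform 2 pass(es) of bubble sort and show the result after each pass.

After pass 1: [2, -4, 19, -8, 25] (3 swaps)
After pass 2: [-4, 2, -8, 19, 25] (2 swaps)
Total swaps: 5


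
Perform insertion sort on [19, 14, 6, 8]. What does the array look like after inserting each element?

First element 19 is already 'sorted'
Insert 14: shifted 1 elements -> [14, 19, 6, 8]
Insert 6: shifted 2 elements -> [6, 14, 19, 8]
Insert 8: shifted 2 elements -> [6, 8, 14, 19]


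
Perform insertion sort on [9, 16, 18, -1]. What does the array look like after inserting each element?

First element 9 is already 'sorted'
Insert 16: shifted 0 elements -> [9, 16, 18, -1]
Insert 18: shifted 0 elements -> [9, 16, 18, -1]
Insert -1: shifted 3 elements -> [-1, 9, 16, 18]


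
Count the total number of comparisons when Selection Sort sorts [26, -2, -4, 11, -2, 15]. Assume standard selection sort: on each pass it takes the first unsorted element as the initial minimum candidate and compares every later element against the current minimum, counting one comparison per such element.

Pass 1: scan indices 1..5 for the minimum = 5 comparison(s); min is -4, place at index 0 -> [-4, -2, 26, 11, -2, 15]
Pass 2: scan indices 2..5 for the minimum = 4 comparison(s); min is -2, place at index 1 -> [-4, -2, 26, 11, -2, 15]
Pass 3: scan indices 3..5 for the minimum = 3 comparison(s); min is -2, place at index 2 -> [-4, -2, -2, 11, 26, 15]
Pass 4: scan indices 4..5 for the minimum = 2 comparison(s); min is 11, place at index 3 -> [-4, -2, -2, 11, 26, 15]
Pass 5: scan indices 5..5 for the minimum = 1 comparison(s); min is 15, place at index 4 -> [-4, -2, -2, 11, 15, 26]
Selection sort always scans the whole unsorted suffix, so the count is (n-1) + (n-2) + ... + 1 = n(n-1)/2 = 6*5/2 = 15 regardless of the input order.
Total comparisons: 5 + 4 + 3 + 2 + 1 = 15


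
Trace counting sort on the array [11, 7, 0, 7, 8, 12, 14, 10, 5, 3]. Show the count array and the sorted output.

Count array: [1, 0, 0, 1, 0, 1, 0, 2, 1, 0, 1, 1, 1, 0, 1]
(count[i] = number of elements equal to i)
Cumulative count: [1, 1, 1, 2, 2, 3, 3, 5, 6, 6, 7, 8, 9, 9, 10]
Sorted: [0, 3, 5, 7, 7, 8, 10, 11, 12, 14]


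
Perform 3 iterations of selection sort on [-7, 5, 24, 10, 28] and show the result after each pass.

Pass 1: Select minimum -7 at index 0, swap -> [-7, 5, 24, 10, 28]
Pass 2: Select minimum 5 at index 1, swap -> [-7, 5, 24, 10, 28]
Pass 3: Select minimum 10 at index 3, swap -> [-7, 5, 10, 24, 28]


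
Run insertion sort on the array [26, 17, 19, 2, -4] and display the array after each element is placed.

First element 26 is already 'sorted'
Insert 17: shifted 1 elements -> [17, 26, 19, 2, -4]
Insert 19: shifted 1 elements -> [17, 19, 26, 2, -4]
Insert 2: shifted 3 elements -> [2, 17, 19, 26, -4]
Insert -4: shifted 4 elements -> [-4, 2, 17, 19, 26]


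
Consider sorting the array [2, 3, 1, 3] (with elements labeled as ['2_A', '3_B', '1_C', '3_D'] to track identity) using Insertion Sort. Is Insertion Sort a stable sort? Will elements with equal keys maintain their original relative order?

Trace Insertion Sort on the labeled array (the key is the number; the letter only tracks identity):
  Insert 3_B at index 1: [2_A, 3_B, 1_C, 3_D]
  Insert 1_C at index 0: [1_C, 2_A, 3_B, 3_D]
  Insert 3_D at index 3: [1_C, 2_A, 3_B, 3_D]
Final order: [1_C, 2_A, 3_B, 3_D]
Equal keys:
  value 3: originally 3_B, 3_D; after sorting 3_B, 3_D -> order preserved
All equal keys kept their original relative order. Insertion Sort is stable: elements are shifted only while they are strictly greater than the key, so a key is inserted after any equal elements already placed.
Answer: Stable


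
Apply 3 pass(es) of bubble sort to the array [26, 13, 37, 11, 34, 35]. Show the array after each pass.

After pass 1: [13, 26, 11, 34, 35, 37] (4 swaps)
After pass 2: [13, 11, 26, 34, 35, 37] (1 swaps)
After pass 3: [11, 13, 26, 34, 35, 37] (1 swaps)
Total swaps: 6


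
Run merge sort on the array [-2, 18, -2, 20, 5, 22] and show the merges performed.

Divide and conquer:
  Merge [18] + [-2] -> [-2, 18]
  Merge [-2] + [-2, 18] -> [-2, -2, 18]
  Merge [5] + [22] -> [5, 22]
  Merge [20] + [5, 22] -> [5, 20, 22]
  Merge [-2, -2, 18] + [5, 20, 22] -> [-2, -2, 5, 18, 20, 22]


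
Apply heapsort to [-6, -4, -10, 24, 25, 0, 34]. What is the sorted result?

Build heap: [34, 25, 0, 24, -4, -6, -10]
Extract 34: [25, 24, 0, -10, -4, -6, 34]
Extract 25: [24, -4, 0, -10, -6, 25, 34]
Extract 24: [0, -4, -6, -10, 24, 25, 34]
Extract 0: [-4, -10, -6, 0, 24, 25, 34]
Extract -4: [-6, -10, -4, 0, 24, 25, 34]
Extract -6: [-10, -6, -4, 0, 24, 25, 34]


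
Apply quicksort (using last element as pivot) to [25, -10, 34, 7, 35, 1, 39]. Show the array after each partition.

Partition 1: pivot=39 at index 6 -> [25, -10, 34, 7, 35, 1, 39]
Partition 2: pivot=1 at index 1 -> [-10, 1, 34, 7, 35, 25, 39]
Partition 3: pivot=25 at index 3 -> [-10, 1, 7, 25, 35, 34, 39]
Partition 4: pivot=34 at index 4 -> [-10, 1, 7, 25, 34, 35, 39]


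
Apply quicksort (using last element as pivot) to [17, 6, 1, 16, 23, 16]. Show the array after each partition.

Partition 1: pivot=16 at index 3 -> [6, 1, 16, 16, 23, 17]
Partition 2: pivot=16 at index 2 -> [6, 1, 16, 16, 23, 17]
Partition 3: pivot=1 at index 0 -> [1, 6, 16, 16, 23, 17]
Partition 4: pivot=17 at index 4 -> [1, 6, 16, 16, 17, 23]


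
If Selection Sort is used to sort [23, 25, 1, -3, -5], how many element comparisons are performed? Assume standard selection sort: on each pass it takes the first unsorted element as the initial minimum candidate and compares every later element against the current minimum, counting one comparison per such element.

Pass 1: scan indices 1..4 for the minimum = 4 comparison(s); min is -5, place at index 0 -> [-5, 25, 1, -3, 23]
Pass 2: scan indices 2..4 for the minimum = 3 comparison(s); min is -3, place at index 1 -> [-5, -3, 1, 25, 23]
Pass 3: scan indices 3..4 for the minimum = 2 comparison(s); min is 1, place at index 2 -> [-5, -3, 1, 25, 23]
Pass 4: scan indices 4..4 for the minimum = 1 comparison(s); min is 23, place at index 3 -> [-5, -3, 1, 23, 25]
Selection sort always scans the whole unsorted suffix, so the count is (n-1) + (n-2) + ... + 1 = n(n-1)/2 = 5*4/2 = 10 regardless of the input order.
Total comparisons: 4 + 3 + 2 + 1 = 10


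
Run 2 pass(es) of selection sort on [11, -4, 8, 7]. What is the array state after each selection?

Pass 1: Select minimum -4 at index 1, swap -> [-4, 11, 8, 7]
Pass 2: Select minimum 7 at index 3, swap -> [-4, 7, 8, 11]


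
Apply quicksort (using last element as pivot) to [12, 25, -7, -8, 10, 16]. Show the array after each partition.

Partition 1: pivot=16 at index 4 -> [12, -7, -8, 10, 16, 25]
Partition 2: pivot=10 at index 2 -> [-7, -8, 10, 12, 16, 25]
Partition 3: pivot=-8 at index 0 -> [-8, -7, 10, 12, 16, 25]


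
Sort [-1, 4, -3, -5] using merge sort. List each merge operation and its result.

Divide and conquer:
  Merge [-1] + [4] -> [-1, 4]
  Merge [-3] + [-5] -> [-5, -3]
  Merge [-1, 4] + [-5, -3] -> [-5, -3, -1, 4]


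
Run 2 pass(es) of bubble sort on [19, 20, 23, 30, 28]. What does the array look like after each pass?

After pass 1: [19, 20, 23, 28, 30] (1 swaps)
After pass 2: [19, 20, 23, 28, 30] (0 swaps)
Total swaps: 1


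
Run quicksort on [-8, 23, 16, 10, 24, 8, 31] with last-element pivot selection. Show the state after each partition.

Partition 1: pivot=31 at index 6 -> [-8, 23, 16, 10, 24, 8, 31]
Partition 2: pivot=8 at index 1 -> [-8, 8, 16, 10, 24, 23, 31]
Partition 3: pivot=23 at index 4 -> [-8, 8, 16, 10, 23, 24, 31]
Partition 4: pivot=10 at index 2 -> [-8, 8, 10, 16, 23, 24, 31]


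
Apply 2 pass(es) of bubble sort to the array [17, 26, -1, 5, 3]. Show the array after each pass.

After pass 1: [17, -1, 5, 3, 26] (3 swaps)
After pass 2: [-1, 5, 3, 17, 26] (3 swaps)
Total swaps: 6


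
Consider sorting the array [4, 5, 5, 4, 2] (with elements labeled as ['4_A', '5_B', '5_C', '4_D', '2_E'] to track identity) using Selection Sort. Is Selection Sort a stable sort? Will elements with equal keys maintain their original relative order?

Trace Selection Sort on the labeled array (the key is the number; the letter only tracks identity):
  Pass 1: minimum of unsorted part is 2_E at index 4; swap it with 4_A at index 0 -> [2_E, 5_B, 5_C, 4_D, 4_A]
  Pass 2: minimum of unsorted part is 4_D at index 3; swap it with 5_B at index 1 -> [2_E, 4_D, 5_C, 5_B, 4_A]
  Pass 3: minimum of unsorted part is 4_A at index 4; swap it with 5_C at index 2 -> [2_E, 4_D, 4_A, 5_B, 5_C]
  Pass 4: minimum 5_B is already at index 3; no swap -> [2_E, 4_D, 4_A, 5_B, 5_C]
Final order: [2_E, 4_D, 4_A, 5_B, 5_C]
Equal keys:
  value 4: originally 4_A, 4_D; after sorting 4_D, 4_A -> order changed
  value 5: originally 5_B, 5_C; after sorting 5_B, 5_C -> order preserved
Equal keys were reordered, so Selection Sort is not stable: the long-range swap that moves the minimum into place can carry an element past an equal key. (One such input is enough; an unstable sort may happen to preserve order on other inputs, but it gives no guarantee.)
Answer: Not stable


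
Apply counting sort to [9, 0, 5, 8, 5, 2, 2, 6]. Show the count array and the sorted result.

Count array: [1, 0, 2, 0, 0, 2, 1, 0, 1, 1]
(count[i] = number of elements equal to i)
Cumulative count: [1, 1, 3, 3, 3, 5, 6, 6, 7, 8]
Sorted: [0, 2, 2, 5, 5, 6, 8, 9]


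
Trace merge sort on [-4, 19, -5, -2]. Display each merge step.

Divide and conquer:
  Merge [-4] + [19] -> [-4, 19]
  Merge [-5] + [-2] -> [-5, -2]
  Merge [-4, 19] + [-5, -2] -> [-5, -4, -2, 19]


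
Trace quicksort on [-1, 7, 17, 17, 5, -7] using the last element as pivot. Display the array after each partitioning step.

Partition 1: pivot=-7 at index 0 -> [-7, 7, 17, 17, 5, -1]
Partition 2: pivot=-1 at index 1 -> [-7, -1, 17, 17, 5, 7]
Partition 3: pivot=7 at index 3 -> [-7, -1, 5, 7, 17, 17]
Partition 4: pivot=17 at index 5 -> [-7, -1, 5, 7, 17, 17]


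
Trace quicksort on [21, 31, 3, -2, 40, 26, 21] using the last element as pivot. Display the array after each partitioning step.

Partition 1: pivot=21 at index 3 -> [21, 3, -2, 21, 40, 26, 31]
Partition 2: pivot=-2 at index 0 -> [-2, 3, 21, 21, 40, 26, 31]
Partition 3: pivot=21 at index 2 -> [-2, 3, 21, 21, 40, 26, 31]
Partition 4: pivot=31 at index 5 -> [-2, 3, 21, 21, 26, 31, 40]


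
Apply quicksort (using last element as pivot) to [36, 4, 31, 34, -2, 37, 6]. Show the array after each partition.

Partition 1: pivot=6 at index 2 -> [4, -2, 6, 34, 36, 37, 31]
Partition 2: pivot=-2 at index 0 -> [-2, 4, 6, 34, 36, 37, 31]
Partition 3: pivot=31 at index 3 -> [-2, 4, 6, 31, 36, 37, 34]
Partition 4: pivot=34 at index 4 -> [-2, 4, 6, 31, 34, 37, 36]
Partition 5: pivot=36 at index 5 -> [-2, 4, 6, 31, 34, 36, 37]


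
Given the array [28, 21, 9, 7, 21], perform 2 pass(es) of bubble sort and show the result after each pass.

After pass 1: [21, 9, 7, 21, 28] (4 swaps)
After pass 2: [9, 7, 21, 21, 28] (2 swaps)
Total swaps: 6


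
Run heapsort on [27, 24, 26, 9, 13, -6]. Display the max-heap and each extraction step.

Build heap: [27, 24, 26, 9, 13, -6]
Extract 27: [26, 24, -6, 9, 13, 27]
Extract 26: [24, 13, -6, 9, 26, 27]
Extract 24: [13, 9, -6, 24, 26, 27]
Extract 13: [9, -6, 13, 24, 26, 27]
Extract 9: [-6, 9, 13, 24, 26, 27]


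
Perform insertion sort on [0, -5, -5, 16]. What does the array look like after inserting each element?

First element 0 is already 'sorted'
Insert -5: shifted 1 elements -> [-5, 0, -5, 16]
Insert -5: shifted 1 elements -> [-5, -5, 0, 16]
Insert 16: shifted 0 elements -> [-5, -5, 0, 16]


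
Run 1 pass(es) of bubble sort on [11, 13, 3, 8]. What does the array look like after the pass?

After pass 1: [11, 3, 8, 13] (2 swaps)
Total swaps: 2


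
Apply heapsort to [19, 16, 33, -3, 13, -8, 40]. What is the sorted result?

Build heap: [40, 16, 33, -3, 13, -8, 19]
Extract 40: [33, 16, 19, -3, 13, -8, 40]
Extract 33: [19, 16, -8, -3, 13, 33, 40]
Extract 19: [16, 13, -8, -3, 19, 33, 40]
Extract 16: [13, -3, -8, 16, 19, 33, 40]
Extract 13: [-3, -8, 13, 16, 19, 33, 40]
Extract -3: [-8, -3, 13, 16, 19, 33, 40]


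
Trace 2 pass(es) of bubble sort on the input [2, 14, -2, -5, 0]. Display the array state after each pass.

After pass 1: [2, -2, -5, 0, 14] (3 swaps)
After pass 2: [-2, -5, 0, 2, 14] (3 swaps)
Total swaps: 6


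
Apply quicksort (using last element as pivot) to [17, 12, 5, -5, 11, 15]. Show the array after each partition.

Partition 1: pivot=15 at index 4 -> [12, 5, -5, 11, 15, 17]
Partition 2: pivot=11 at index 2 -> [5, -5, 11, 12, 15, 17]
Partition 3: pivot=-5 at index 0 -> [-5, 5, 11, 12, 15, 17]


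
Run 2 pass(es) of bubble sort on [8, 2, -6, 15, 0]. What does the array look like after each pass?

After pass 1: [2, -6, 8, 0, 15] (3 swaps)
After pass 2: [-6, 2, 0, 8, 15] (2 swaps)
Total swaps: 5


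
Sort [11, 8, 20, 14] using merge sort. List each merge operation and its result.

Divide and conquer:
  Merge [11] + [8] -> [8, 11]
  Merge [20] + [14] -> [14, 20]
  Merge [8, 11] + [14, 20] -> [8, 11, 14, 20]


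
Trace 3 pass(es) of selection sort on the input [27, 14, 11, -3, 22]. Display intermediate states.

Pass 1: Select minimum -3 at index 3, swap -> [-3, 14, 11, 27, 22]
Pass 2: Select minimum 11 at index 2, swap -> [-3, 11, 14, 27, 22]
Pass 3: Select minimum 14 at index 2, swap -> [-3, 11, 14, 27, 22]


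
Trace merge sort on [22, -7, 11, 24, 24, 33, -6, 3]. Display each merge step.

Divide and conquer:
  Merge [22] + [-7] -> [-7, 22]
  Merge [11] + [24] -> [11, 24]
  Merge [-7, 22] + [11, 24] -> [-7, 11, 22, 24]
  Merge [24] + [33] -> [24, 33]
  Merge [-6] + [3] -> [-6, 3]
  Merge [24, 33] + [-6, 3] -> [-6, 3, 24, 33]
  Merge [-7, 11, 22, 24] + [-6, 3, 24, 33] -> [-7, -6, 3, 11, 22, 24, 24, 33]


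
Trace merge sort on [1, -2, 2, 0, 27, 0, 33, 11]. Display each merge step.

Divide and conquer:
  Merge [1] + [-2] -> [-2, 1]
  Merge [2] + [0] -> [0, 2]
  Merge [-2, 1] + [0, 2] -> [-2, 0, 1, 2]
  Merge [27] + [0] -> [0, 27]
  Merge [33] + [11] -> [11, 33]
  Merge [0, 27] + [11, 33] -> [0, 11, 27, 33]
  Merge [-2, 0, 1, 2] + [0, 11, 27, 33] -> [-2, 0, 0, 1, 2, 11, 27, 33]


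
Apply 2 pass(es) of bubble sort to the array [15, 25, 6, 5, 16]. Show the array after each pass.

After pass 1: [15, 6, 5, 16, 25] (3 swaps)
After pass 2: [6, 5, 15, 16, 25] (2 swaps)
Total swaps: 5


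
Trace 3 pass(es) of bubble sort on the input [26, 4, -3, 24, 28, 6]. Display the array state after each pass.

After pass 1: [4, -3, 24, 26, 6, 28] (4 swaps)
After pass 2: [-3, 4, 24, 6, 26, 28] (2 swaps)
After pass 3: [-3, 4, 6, 24, 26, 28] (1 swaps)
Total swaps: 7


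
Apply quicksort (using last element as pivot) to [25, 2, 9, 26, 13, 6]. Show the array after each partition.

Partition 1: pivot=6 at index 1 -> [2, 6, 9, 26, 13, 25]
Partition 2: pivot=25 at index 4 -> [2, 6, 9, 13, 25, 26]
Partition 3: pivot=13 at index 3 -> [2, 6, 9, 13, 25, 26]


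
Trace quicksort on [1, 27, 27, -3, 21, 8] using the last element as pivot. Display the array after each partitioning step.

Partition 1: pivot=8 at index 2 -> [1, -3, 8, 27, 21, 27]
Partition 2: pivot=-3 at index 0 -> [-3, 1, 8, 27, 21, 27]
Partition 3: pivot=27 at index 5 -> [-3, 1, 8, 27, 21, 27]
Partition 4: pivot=21 at index 3 -> [-3, 1, 8, 21, 27, 27]


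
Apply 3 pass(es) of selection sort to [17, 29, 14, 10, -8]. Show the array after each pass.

Pass 1: Select minimum -8 at index 4, swap -> [-8, 29, 14, 10, 17]
Pass 2: Select minimum 10 at index 3, swap -> [-8, 10, 14, 29, 17]
Pass 3: Select minimum 14 at index 2, swap -> [-8, 10, 14, 29, 17]


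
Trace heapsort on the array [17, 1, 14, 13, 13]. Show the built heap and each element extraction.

Build heap: [17, 13, 14, 1, 13]
Extract 17: [14, 13, 13, 1, 17]
Extract 14: [13, 1, 13, 14, 17]
Extract 13: [13, 1, 13, 14, 17]
Extract 13: [1, 13, 13, 14, 17]


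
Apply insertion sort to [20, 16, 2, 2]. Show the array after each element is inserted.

First element 20 is already 'sorted'
Insert 16: shifted 1 elements -> [16, 20, 2, 2]
Insert 2: shifted 2 elements -> [2, 16, 20, 2]
Insert 2: shifted 2 elements -> [2, 2, 16, 20]


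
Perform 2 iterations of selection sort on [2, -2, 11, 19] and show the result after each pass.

Pass 1: Select minimum -2 at index 1, swap -> [-2, 2, 11, 19]
Pass 2: Select minimum 2 at index 1, swap -> [-2, 2, 11, 19]


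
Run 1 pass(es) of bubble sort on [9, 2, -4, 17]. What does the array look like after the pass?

After pass 1: [2, -4, 9, 17] (2 swaps)
Total swaps: 2


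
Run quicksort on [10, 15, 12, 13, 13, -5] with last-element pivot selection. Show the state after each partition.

Partition 1: pivot=-5 at index 0 -> [-5, 15, 12, 13, 13, 10]
Partition 2: pivot=10 at index 1 -> [-5, 10, 12, 13, 13, 15]
Partition 3: pivot=15 at index 5 -> [-5, 10, 12, 13, 13, 15]
Partition 4: pivot=13 at index 4 -> [-5, 10, 12, 13, 13, 15]
Partition 5: pivot=13 at index 3 -> [-5, 10, 12, 13, 13, 15]


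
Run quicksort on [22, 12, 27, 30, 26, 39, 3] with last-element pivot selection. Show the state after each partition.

Partition 1: pivot=3 at index 0 -> [3, 12, 27, 30, 26, 39, 22]
Partition 2: pivot=22 at index 2 -> [3, 12, 22, 30, 26, 39, 27]
Partition 3: pivot=27 at index 4 -> [3, 12, 22, 26, 27, 39, 30]
Partition 4: pivot=30 at index 5 -> [3, 12, 22, 26, 27, 30, 39]


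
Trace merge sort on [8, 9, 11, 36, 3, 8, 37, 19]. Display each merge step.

Divide and conquer:
  Merge [8] + [9] -> [8, 9]
  Merge [11] + [36] -> [11, 36]
  Merge [8, 9] + [11, 36] -> [8, 9, 11, 36]
  Merge [3] + [8] -> [3, 8]
  Merge [37] + [19] -> [19, 37]
  Merge [3, 8] + [19, 37] -> [3, 8, 19, 37]
  Merge [8, 9, 11, 36] + [3, 8, 19, 37] -> [3, 8, 8, 9, 11, 19, 36, 37]


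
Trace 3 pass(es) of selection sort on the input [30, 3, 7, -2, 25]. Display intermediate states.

Pass 1: Select minimum -2 at index 3, swap -> [-2, 3, 7, 30, 25]
Pass 2: Select minimum 3 at index 1, swap -> [-2, 3, 7, 30, 25]
Pass 3: Select minimum 7 at index 2, swap -> [-2, 3, 7, 30, 25]


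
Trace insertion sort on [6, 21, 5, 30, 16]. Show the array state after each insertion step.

First element 6 is already 'sorted'
Insert 21: shifted 0 elements -> [6, 21, 5, 30, 16]
Insert 5: shifted 2 elements -> [5, 6, 21, 30, 16]
Insert 30: shifted 0 elements -> [5, 6, 21, 30, 16]
Insert 16: shifted 2 elements -> [5, 6, 16, 21, 30]


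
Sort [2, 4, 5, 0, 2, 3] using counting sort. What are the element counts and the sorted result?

Count array: [1, 0, 2, 1, 1, 1]
(count[i] = number of elements equal to i)
Cumulative count: [1, 1, 3, 4, 5, 6]
Sorted: [0, 2, 2, 3, 4, 5]


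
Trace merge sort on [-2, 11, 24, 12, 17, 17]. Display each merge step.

Divide and conquer:
  Merge [11] + [24] -> [11, 24]
  Merge [-2] + [11, 24] -> [-2, 11, 24]
  Merge [17] + [17] -> [17, 17]
  Merge [12] + [17, 17] -> [12, 17, 17]
  Merge [-2, 11, 24] + [12, 17, 17] -> [-2, 11, 12, 17, 17, 24]


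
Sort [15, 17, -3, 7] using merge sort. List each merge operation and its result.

Divide and conquer:
  Merge [15] + [17] -> [15, 17]
  Merge [-3] + [7] -> [-3, 7]
  Merge [15, 17] + [-3, 7] -> [-3, 7, 15, 17]


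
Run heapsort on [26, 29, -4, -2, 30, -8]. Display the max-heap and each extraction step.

Build heap: [30, 29, -4, -2, 26, -8]
Extract 30: [29, 26, -4, -2, -8, 30]
Extract 29: [26, -2, -4, -8, 29, 30]
Extract 26: [-2, -8, -4, 26, 29, 30]
Extract -2: [-4, -8, -2, 26, 29, 30]
Extract -4: [-8, -4, -2, 26, 29, 30]


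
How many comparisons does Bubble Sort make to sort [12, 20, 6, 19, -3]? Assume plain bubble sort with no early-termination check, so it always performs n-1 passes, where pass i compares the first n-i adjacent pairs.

Pass 1: compare adjacent pairs (0,1)..(3,4) = 4 comparison(s), 3 swap(s) -> [12, 6, 19, -3, 20]
Pass 2: compare adjacent pairs (0,1)..(2,3) = 3 comparison(s), 2 swap(s) -> [6, 12, -3, 19, 20]
Pass 3: compare adjacent pairs (0,1)..(1,2) = 2 comparison(s), 1 swap(s) -> [6, -3, 12, 19, 20]
Pass 4: compare adjacent pairs (0,1)..(0,1) = 1 comparison(s), 1 swap(s) -> [-3, 6, 12, 19, 20]
Total comparisons: 4 + 3 + 2 + 1 = 10


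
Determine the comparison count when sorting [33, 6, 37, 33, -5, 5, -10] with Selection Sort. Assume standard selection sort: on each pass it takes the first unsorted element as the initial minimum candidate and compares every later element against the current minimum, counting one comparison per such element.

Pass 1: scan indices 1..6 for the minimum = 6 comparison(s); min is -10, place at index 0 -> [-10, 6, 37, 33, -5, 5, 33]
Pass 2: scan indices 2..6 for the minimum = 5 comparison(s); min is -5, place at index 1 -> [-10, -5, 37, 33, 6, 5, 33]
Pass 3: scan indices 3..6 for the minimum = 4 comparison(s); min is 5, place at index 2 -> [-10, -5, 5, 33, 6, 37, 33]
Pass 4: scan indices 4..6 for the minimum = 3 comparison(s); min is 6, place at index 3 -> [-10, -5, 5, 6, 33, 37, 33]
Pass 5: scan indices 5..6 for the minimum = 2 comparison(s); min is 33, place at index 4 -> [-10, -5, 5, 6, 33, 37, 33]
Pass 6: scan indices 6..6 for the minimum = 1 comparison(s); min is 33, place at index 5 -> [-10, -5, 5, 6, 33, 33, 37]
Selection sort always scans the whole unsorted suffix, so the count is (n-1) + (n-2) + ... + 1 = n(n-1)/2 = 7*6/2 = 21 regardless of the input order.
Total comparisons: 6 + 5 + 4 + 3 + 2 + 1 = 21


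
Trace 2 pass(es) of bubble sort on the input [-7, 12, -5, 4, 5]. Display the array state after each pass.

After pass 1: [-7, -5, 4, 5, 12] (3 swaps)
After pass 2: [-7, -5, 4, 5, 12] (0 swaps)
Total swaps: 3


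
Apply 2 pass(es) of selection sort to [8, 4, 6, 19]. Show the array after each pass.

Pass 1: Select minimum 4 at index 1, swap -> [4, 8, 6, 19]
Pass 2: Select minimum 6 at index 2, swap -> [4, 6, 8, 19]


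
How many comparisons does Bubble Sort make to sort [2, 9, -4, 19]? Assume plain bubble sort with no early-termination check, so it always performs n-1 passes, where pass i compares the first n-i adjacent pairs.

Pass 1: compare adjacent pairs (0,1)..(2,3) = 3 comparison(s), 1 swap(s) -> [2, -4, 9, 19]
Pass 2: compare adjacent pairs (0,1)..(1,2) = 2 comparison(s), 1 swap(s) -> [-4, 2, 9, 19]
Pass 3: compare adjacent pairs (0,1)..(0,1) = 1 comparison(s), 0 swap(s) -> [-4, 2, 9, 19]
Total comparisons: 3 + 2 + 1 = 6


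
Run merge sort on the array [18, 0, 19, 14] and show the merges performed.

Divide and conquer:
  Merge [18] + [0] -> [0, 18]
  Merge [19] + [14] -> [14, 19]
  Merge [0, 18] + [14, 19] -> [0, 14, 18, 19]


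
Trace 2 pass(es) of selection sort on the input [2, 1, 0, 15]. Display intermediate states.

Pass 1: Select minimum 0 at index 2, swap -> [0, 1, 2, 15]
Pass 2: Select minimum 1 at index 1, swap -> [0, 1, 2, 15]


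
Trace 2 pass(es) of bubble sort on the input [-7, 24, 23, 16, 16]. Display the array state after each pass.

After pass 1: [-7, 23, 16, 16, 24] (3 swaps)
After pass 2: [-7, 16, 16, 23, 24] (2 swaps)
Total swaps: 5


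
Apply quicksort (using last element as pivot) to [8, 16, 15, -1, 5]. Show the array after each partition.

Partition 1: pivot=5 at index 1 -> [-1, 5, 15, 8, 16]
Partition 2: pivot=16 at index 4 -> [-1, 5, 15, 8, 16]
Partition 3: pivot=8 at index 2 -> [-1, 5, 8, 15, 16]


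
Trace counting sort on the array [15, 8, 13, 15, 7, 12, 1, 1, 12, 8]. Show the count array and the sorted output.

Count array: [0, 2, 0, 0, 0, 0, 0, 1, 2, 0, 0, 0, 2, 1, 0, 2]
(count[i] = number of elements equal to i)
Cumulative count: [0, 2, 2, 2, 2, 2, 2, 3, 5, 5, 5, 5, 7, 8, 8, 10]
Sorted: [1, 1, 7, 8, 8, 12, 12, 13, 15, 15]


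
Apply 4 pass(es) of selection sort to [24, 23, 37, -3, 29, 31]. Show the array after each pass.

Pass 1: Select minimum -3 at index 3, swap -> [-3, 23, 37, 24, 29, 31]
Pass 2: Select minimum 23 at index 1, swap -> [-3, 23, 37, 24, 29, 31]
Pass 3: Select minimum 24 at index 3, swap -> [-3, 23, 24, 37, 29, 31]
Pass 4: Select minimum 29 at index 4, swap -> [-3, 23, 24, 29, 37, 31]


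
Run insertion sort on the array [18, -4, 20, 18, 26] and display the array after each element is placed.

First element 18 is already 'sorted'
Insert -4: shifted 1 elements -> [-4, 18, 20, 18, 26]
Insert 20: shifted 0 elements -> [-4, 18, 20, 18, 26]
Insert 18: shifted 1 elements -> [-4, 18, 18, 20, 26]
Insert 26: shifted 0 elements -> [-4, 18, 18, 20, 26]


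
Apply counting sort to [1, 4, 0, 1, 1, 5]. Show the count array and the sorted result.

Count array: [1, 3, 0, 0, 1, 1]
(count[i] = number of elements equal to i)
Cumulative count: [1, 4, 4, 4, 5, 6]
Sorted: [0, 1, 1, 1, 4, 5]


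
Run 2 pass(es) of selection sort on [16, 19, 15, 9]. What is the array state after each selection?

Pass 1: Select minimum 9 at index 3, swap -> [9, 19, 15, 16]
Pass 2: Select minimum 15 at index 2, swap -> [9, 15, 19, 16]


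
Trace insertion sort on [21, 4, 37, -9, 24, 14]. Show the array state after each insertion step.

First element 21 is already 'sorted'
Insert 4: shifted 1 elements -> [4, 21, 37, -9, 24, 14]
Insert 37: shifted 0 elements -> [4, 21, 37, -9, 24, 14]
Insert -9: shifted 3 elements -> [-9, 4, 21, 37, 24, 14]
Insert 24: shifted 1 elements -> [-9, 4, 21, 24, 37, 14]
Insert 14: shifted 3 elements -> [-9, 4, 14, 21, 24, 37]


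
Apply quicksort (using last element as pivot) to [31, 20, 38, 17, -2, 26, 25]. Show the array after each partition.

Partition 1: pivot=25 at index 3 -> [20, 17, -2, 25, 38, 26, 31]
Partition 2: pivot=-2 at index 0 -> [-2, 17, 20, 25, 38, 26, 31]
Partition 3: pivot=20 at index 2 -> [-2, 17, 20, 25, 38, 26, 31]
Partition 4: pivot=31 at index 5 -> [-2, 17, 20, 25, 26, 31, 38]


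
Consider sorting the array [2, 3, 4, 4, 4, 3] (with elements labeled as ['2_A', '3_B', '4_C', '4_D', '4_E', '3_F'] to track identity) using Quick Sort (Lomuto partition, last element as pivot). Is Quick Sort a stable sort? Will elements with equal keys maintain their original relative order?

Trace Quick Sort on the labeled array (the key is the number; the letter only tracks identity):
  Partition indices 0..5 around pivot 3_F -> [2_A, 3_B, 3_F, 4_D, 4_E, 4_C]
  Partition indices 0..1 around pivot 3_B -> [2_A, 3_B, 3_F, 4_D, 4_E, 4_C]
  Partition indices 3..5 around pivot 4_C -> [2_A, 3_B, 3_F, 4_D, 4_E, 4_C]
  Partition indices 3..4 around pivot 4_E -> [2_A, 3_B, 3_F, 4_D, 4_E, 4_C]
Final order: [2_A, 3_B, 3_F, 4_D, 4_E, 4_C]
Equal keys:
  value 3: originally 3_B, 3_F; after sorting 3_B, 3_F -> order preserved
  value 4: originally 4_C, 4_D, 4_E; after sorting 4_D, 4_E, 4_C -> order changed
Equal keys were reordered, so Quick Sort is not stable: partition swaps elements across long distances and can reorder equal keys. (One such input is enough; an unstable sort may happen to preserve order on other inputs, but it gives no guarantee.)
Answer: Not stable


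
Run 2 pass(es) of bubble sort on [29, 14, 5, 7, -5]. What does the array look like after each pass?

After pass 1: [14, 5, 7, -5, 29] (4 swaps)
After pass 2: [5, 7, -5, 14, 29] (3 swaps)
Total swaps: 7


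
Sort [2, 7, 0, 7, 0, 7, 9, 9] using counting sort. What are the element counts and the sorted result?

Count array: [2, 0, 1, 0, 0, 0, 0, 3, 0, 2]
(count[i] = number of elements equal to i)
Cumulative count: [2, 2, 3, 3, 3, 3, 3, 6, 6, 8]
Sorted: [0, 0, 2, 7, 7, 7, 9, 9]


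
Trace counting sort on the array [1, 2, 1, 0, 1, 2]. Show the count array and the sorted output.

Count array: [1, 3, 2]
(count[i] = number of elements equal to i)
Cumulative count: [1, 4, 6]
Sorted: [0, 1, 1, 1, 2, 2]


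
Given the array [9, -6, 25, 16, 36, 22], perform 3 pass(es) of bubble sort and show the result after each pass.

After pass 1: [-6, 9, 16, 25, 22, 36] (3 swaps)
After pass 2: [-6, 9, 16, 22, 25, 36] (1 swaps)
After pass 3: [-6, 9, 16, 22, 25, 36] (0 swaps)
Total swaps: 4


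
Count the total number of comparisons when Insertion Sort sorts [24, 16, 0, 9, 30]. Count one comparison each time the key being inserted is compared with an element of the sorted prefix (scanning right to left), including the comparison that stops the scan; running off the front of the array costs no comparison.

Insert 16: 24 > 16 (shift), reached front = 1 comparison(s) -> [16, 24, 0, 9, 30]
Insert 0: 24 > 0 (shift), 16 > 0 (shift), reached front = 2 comparison(s) -> [0, 16, 24, 9, 30]
Insert 9: 24 > 9 (shift), 16 > 9 (shift), 0 <= 9 (stop) = 3 comparison(s) -> [0, 9, 16, 24, 30]
Insert 30: 24 <= 30 (stop) = 1 comparison(s) -> [0, 9, 16, 24, 30]
Total comparisons: 1 + 2 + 3 + 1 = 7


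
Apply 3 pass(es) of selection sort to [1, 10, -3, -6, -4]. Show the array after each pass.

Pass 1: Select minimum -6 at index 3, swap -> [-6, 10, -3, 1, -4]
Pass 2: Select minimum -4 at index 4, swap -> [-6, -4, -3, 1, 10]
Pass 3: Select minimum -3 at index 2, swap -> [-6, -4, -3, 1, 10]


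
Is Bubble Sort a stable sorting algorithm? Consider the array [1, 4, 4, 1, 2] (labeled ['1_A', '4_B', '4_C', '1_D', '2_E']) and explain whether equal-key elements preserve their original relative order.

Trace Bubble Sort on the labeled array (the key is the number; the letter only tracks identity):
  After pass 1: [1_A, 4_B, 1_D, 2_E, 4_C]
  After pass 2: [1_A, 1_D, 2_E, 4_B, 4_C]
  After pass 3: [1_A, 1_D, 2_E, 4_B, 4_C] (no swaps, done)
Final order: [1_A, 1_D, 2_E, 4_B, 4_C]
Equal keys:
  value 1: originally 1_A, 1_D; after sorting 1_A, 1_D -> order preserved
  value 4: originally 4_B, 4_C; after sorting 4_B, 4_C -> order preserved
All equal keys kept their original relative order. Bubble Sort is stable: it only swaps adjacent elements when the left one is strictly greater, so equal keys never move past each other.
Answer: Stable


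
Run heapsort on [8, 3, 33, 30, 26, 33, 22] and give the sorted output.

Build heap: [33, 30, 33, 3, 26, 8, 22]
Extract 33: [33, 30, 22, 3, 26, 8, 33]
Extract 33: [30, 26, 22, 3, 8, 33, 33]
Extract 30: [26, 8, 22, 3, 30, 33, 33]
Extract 26: [22, 8, 3, 26, 30, 33, 33]
Extract 22: [8, 3, 22, 26, 30, 33, 33]
Extract 8: [3, 8, 22, 26, 30, 33, 33]


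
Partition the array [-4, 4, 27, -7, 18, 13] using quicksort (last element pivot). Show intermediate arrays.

Partition 1: pivot=13 at index 3 -> [-4, 4, -7, 13, 18, 27]
Partition 2: pivot=-7 at index 0 -> [-7, 4, -4, 13, 18, 27]
Partition 3: pivot=-4 at index 1 -> [-7, -4, 4, 13, 18, 27]
Partition 4: pivot=27 at index 5 -> [-7, -4, 4, 13, 18, 27]


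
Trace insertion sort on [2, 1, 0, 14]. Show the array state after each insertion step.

First element 2 is already 'sorted'
Insert 1: shifted 1 elements -> [1, 2, 0, 14]
Insert 0: shifted 2 elements -> [0, 1, 2, 14]
Insert 14: shifted 0 elements -> [0, 1, 2, 14]


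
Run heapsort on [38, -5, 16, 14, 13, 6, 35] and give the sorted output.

Build heap: [38, 14, 35, -5, 13, 6, 16]
Extract 38: [35, 14, 16, -5, 13, 6, 38]
Extract 35: [16, 14, 6, -5, 13, 35, 38]
Extract 16: [14, 13, 6, -5, 16, 35, 38]
Extract 14: [13, -5, 6, 14, 16, 35, 38]
Extract 13: [6, -5, 13, 14, 16, 35, 38]
Extract 6: [-5, 6, 13, 14, 16, 35, 38]


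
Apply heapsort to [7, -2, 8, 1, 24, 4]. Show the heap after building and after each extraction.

Build heap: [24, 7, 8, 1, -2, 4]
Extract 24: [8, 7, 4, 1, -2, 24]
Extract 8: [7, 1, 4, -2, 8, 24]
Extract 7: [4, 1, -2, 7, 8, 24]
Extract 4: [1, -2, 4, 7, 8, 24]
Extract 1: [-2, 1, 4, 7, 8, 24]


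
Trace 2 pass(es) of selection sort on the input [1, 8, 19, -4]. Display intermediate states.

Pass 1: Select minimum -4 at index 3, swap -> [-4, 8, 19, 1]
Pass 2: Select minimum 1 at index 3, swap -> [-4, 1, 19, 8]


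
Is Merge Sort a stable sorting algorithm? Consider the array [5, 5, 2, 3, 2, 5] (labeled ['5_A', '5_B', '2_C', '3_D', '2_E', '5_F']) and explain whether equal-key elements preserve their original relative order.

Trace Merge Sort on the labeled array (the key is the number; the letter only tracks identity):
  Merge [5_B] + [2_C] -> [2_C, 5_B]
  Merge [5_A] + [2_C, 5_B] -> [2_C, 5_A, 5_B]
  Merge [2_E] + [5_F] -> [2_E, 5_F]
  Merge [3_D] + [2_E, 5_F] -> [2_E, 3_D, 5_F]
  Merge [2_C, 5_A, 5_B] + [2_E, 3_D, 5_F] -> [2_C, 2_E, 3_D, 5_A, 5_B, 5_F]
Final order: [2_C, 2_E, 3_D, 5_A, 5_B, 5_F]
Equal keys:
  value 2: originally 2_C, 2_E; after sorting 2_C, 2_E -> order preserved
  value 5: originally 5_A, 5_B, 5_F; after sorting 5_A, 5_B, 5_F -> order preserved
All equal keys kept their original relative order. Merge Sort is stable: when the heads of the two halves are equal the merge takes from the left half first.
Answer: Stable


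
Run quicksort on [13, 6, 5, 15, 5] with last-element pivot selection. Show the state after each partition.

Partition 1: pivot=5 at index 1 -> [5, 5, 13, 15, 6]
Partition 2: pivot=6 at index 2 -> [5, 5, 6, 15, 13]
Partition 3: pivot=13 at index 3 -> [5, 5, 6, 13, 15]


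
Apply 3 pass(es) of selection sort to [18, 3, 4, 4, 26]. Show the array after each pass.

Pass 1: Select minimum 3 at index 1, swap -> [3, 18, 4, 4, 26]
Pass 2: Select minimum 4 at index 2, swap -> [3, 4, 18, 4, 26]
Pass 3: Select minimum 4 at index 3, swap -> [3, 4, 4, 18, 26]


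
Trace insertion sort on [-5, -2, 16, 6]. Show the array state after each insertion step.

First element -5 is already 'sorted'
Insert -2: shifted 0 elements -> [-5, -2, 16, 6]
Insert 16: shifted 0 elements -> [-5, -2, 16, 6]
Insert 6: shifted 1 elements -> [-5, -2, 6, 16]


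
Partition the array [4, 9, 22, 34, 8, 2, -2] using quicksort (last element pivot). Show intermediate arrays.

Partition 1: pivot=-2 at index 0 -> [-2, 9, 22, 34, 8, 2, 4]
Partition 2: pivot=4 at index 2 -> [-2, 2, 4, 34, 8, 9, 22]
Partition 3: pivot=22 at index 5 -> [-2, 2, 4, 8, 9, 22, 34]
Partition 4: pivot=9 at index 4 -> [-2, 2, 4, 8, 9, 22, 34]


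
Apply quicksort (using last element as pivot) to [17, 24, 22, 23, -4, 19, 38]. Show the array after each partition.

Partition 1: pivot=38 at index 6 -> [17, 24, 22, 23, -4, 19, 38]
Partition 2: pivot=19 at index 2 -> [17, -4, 19, 23, 24, 22, 38]
Partition 3: pivot=-4 at index 0 -> [-4, 17, 19, 23, 24, 22, 38]
Partition 4: pivot=22 at index 3 -> [-4, 17, 19, 22, 24, 23, 38]
Partition 5: pivot=23 at index 4 -> [-4, 17, 19, 22, 23, 24, 38]


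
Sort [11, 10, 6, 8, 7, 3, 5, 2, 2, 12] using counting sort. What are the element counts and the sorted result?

Count array: [0, 0, 2, 1, 0, 1, 1, 1, 1, 0, 1, 1, 1]
(count[i] = number of elements equal to i)
Cumulative count: [0, 0, 2, 3, 3, 4, 5, 6, 7, 7, 8, 9, 10]
Sorted: [2, 2, 3, 5, 6, 7, 8, 10, 11, 12]


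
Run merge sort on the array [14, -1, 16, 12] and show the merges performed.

Divide and conquer:
  Merge [14] + [-1] -> [-1, 14]
  Merge [16] + [12] -> [12, 16]
  Merge [-1, 14] + [12, 16] -> [-1, 12, 14, 16]


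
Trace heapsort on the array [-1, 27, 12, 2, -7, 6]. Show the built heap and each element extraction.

Build heap: [27, 2, 12, -1, -7, 6]
Extract 27: [12, 2, 6, -1, -7, 27]
Extract 12: [6, 2, -7, -1, 12, 27]
Extract 6: [2, -1, -7, 6, 12, 27]
Extract 2: [-1, -7, 2, 6, 12, 27]
Extract -1: [-7, -1, 2, 6, 12, 27]


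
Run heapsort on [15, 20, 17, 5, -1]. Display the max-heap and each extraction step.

Build heap: [20, 15, 17, 5, -1]
Extract 20: [17, 15, -1, 5, 20]
Extract 17: [15, 5, -1, 17, 20]
Extract 15: [5, -1, 15, 17, 20]
Extract 5: [-1, 5, 15, 17, 20]


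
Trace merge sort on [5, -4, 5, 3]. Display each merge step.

Divide and conquer:
  Merge [5] + [-4] -> [-4, 5]
  Merge [5] + [3] -> [3, 5]
  Merge [-4, 5] + [3, 5] -> [-4, 3, 5, 5]


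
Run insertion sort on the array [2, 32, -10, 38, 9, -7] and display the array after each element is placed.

First element 2 is already 'sorted'
Insert 32: shifted 0 elements -> [2, 32, -10, 38, 9, -7]
Insert -10: shifted 2 elements -> [-10, 2, 32, 38, 9, -7]
Insert 38: shifted 0 elements -> [-10, 2, 32, 38, 9, -7]
Insert 9: shifted 2 elements -> [-10, 2, 9, 32, 38, -7]
Insert -7: shifted 4 elements -> [-10, -7, 2, 9, 32, 38]


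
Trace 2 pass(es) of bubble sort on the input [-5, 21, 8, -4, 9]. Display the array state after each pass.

After pass 1: [-5, 8, -4, 9, 21] (3 swaps)
After pass 2: [-5, -4, 8, 9, 21] (1 swaps)
Total swaps: 4


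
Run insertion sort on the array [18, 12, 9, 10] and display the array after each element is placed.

First element 18 is already 'sorted'
Insert 12: shifted 1 elements -> [12, 18, 9, 10]
Insert 9: shifted 2 elements -> [9, 12, 18, 10]
Insert 10: shifted 2 elements -> [9, 10, 12, 18]


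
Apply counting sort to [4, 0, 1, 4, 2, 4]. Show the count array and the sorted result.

Count array: [1, 1, 1, 0, 3]
(count[i] = number of elements equal to i)
Cumulative count: [1, 2, 3, 3, 6]
Sorted: [0, 1, 2, 4, 4, 4]


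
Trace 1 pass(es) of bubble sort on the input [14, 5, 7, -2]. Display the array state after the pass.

After pass 1: [5, 7, -2, 14] (3 swaps)
Total swaps: 3


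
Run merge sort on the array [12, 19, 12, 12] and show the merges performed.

Divide and conquer:
  Merge [12] + [19] -> [12, 19]
  Merge [12] + [12] -> [12, 12]
  Merge [12, 19] + [12, 12] -> [12, 12, 12, 19]
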